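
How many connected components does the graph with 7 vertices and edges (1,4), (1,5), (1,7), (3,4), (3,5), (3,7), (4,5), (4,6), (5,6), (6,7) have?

Step 1: Build adjacency list from edges:
  1: 4, 5, 7
  2: (none)
  3: 4, 5, 7
  4: 1, 3, 5, 6
  5: 1, 3, 4, 6
  6: 4, 5, 7
  7: 1, 3, 6

Step 2: Run BFS/DFS from vertex 1:
  Visited: {1, 4, 5, 7, 3, 6}
  Reached 6 of 7 vertices

Step 3: Only 6 of 7 vertices reached. Graph is disconnected.
Connected components: {1, 3, 4, 5, 6, 7}, {2}
Number of connected components: 2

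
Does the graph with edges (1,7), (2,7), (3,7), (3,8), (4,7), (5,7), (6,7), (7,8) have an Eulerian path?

Step 1: Find the degree of each vertex:
  deg(1) = 1
  deg(2) = 1
  deg(3) = 2
  deg(4) = 1
  deg(5) = 1
  deg(6) = 1
  deg(7) = 7
  deg(8) = 2

Step 2: Count vertices with odd degree:
  Odd-degree vertices: 1, 2, 4, 5, 6, 7 (6 total)

Step 3: Apply Euler's theorem:
  - Eulerian circuit exists iff graph is connected and all vertices have even degree
  - Eulerian path exists iff graph is connected and has 0 or 2 odd-degree vertices

Graph has 6 odd-degree vertices (need 0 or 2).
Neither Eulerian path nor Eulerian circuit exists.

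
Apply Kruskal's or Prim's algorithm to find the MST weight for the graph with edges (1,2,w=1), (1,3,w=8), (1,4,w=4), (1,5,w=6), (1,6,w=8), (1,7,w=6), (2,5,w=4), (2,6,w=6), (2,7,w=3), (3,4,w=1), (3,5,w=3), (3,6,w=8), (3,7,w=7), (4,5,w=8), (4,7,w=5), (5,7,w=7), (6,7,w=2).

Apply Kruskal's algorithm (sort edges by weight, add if no cycle):

Sorted edges by weight:
  (1,2) w=1
  (3,4) w=1
  (6,7) w=2
  (2,7) w=3
  (3,5) w=3
  (1,4) w=4
  (2,5) w=4
  (4,7) w=5
  (1,7) w=6
  (1,5) w=6
  (2,6) w=6
  (3,7) w=7
  (5,7) w=7
  (1,6) w=8
  (1,3) w=8
  (3,6) w=8
  (4,5) w=8

Add edge (1,2) w=1 -- no cycle. Running total: 1
Add edge (3,4) w=1 -- no cycle. Running total: 2
Add edge (6,7) w=2 -- no cycle. Running total: 4
Add edge (2,7) w=3 -- no cycle. Running total: 7
Add edge (3,5) w=3 -- no cycle. Running total: 10
Add edge (1,4) w=4 -- no cycle. Running total: 14

MST edges: (1,2,w=1), (3,4,w=1), (6,7,w=2), (2,7,w=3), (3,5,w=3), (1,4,w=4)
Total MST weight: 1 + 1 + 2 + 3 + 3 + 4 = 14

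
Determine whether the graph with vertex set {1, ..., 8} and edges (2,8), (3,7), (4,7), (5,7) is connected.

Step 1: Build adjacency list from edges:
  1: (none)
  2: 8
  3: 7
  4: 7
  5: 7
  6: (none)
  7: 3, 4, 5
  8: 2

Step 2: Run BFS/DFS from vertex 1:
  Visited: {1}
  Reached 1 of 8 vertices

Step 3: Only 1 of 8 vertices reached. Graph is disconnected.
Connected components: {1}, {2, 8}, {3, 4, 5, 7}, {6}
Answer: No, the graph is not connected (4 components).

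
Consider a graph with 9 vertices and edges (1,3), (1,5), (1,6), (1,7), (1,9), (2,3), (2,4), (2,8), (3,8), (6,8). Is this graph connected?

Step 1: Build adjacency list from edges:
  1: 3, 5, 6, 7, 9
  2: 3, 4, 8
  3: 1, 2, 8
  4: 2
  5: 1
  6: 1, 8
  7: 1
  8: 2, 3, 6
  9: 1

Step 2: Run BFS/DFS from vertex 1:
  Visited: {1, 3, 5, 6, 7, 9, 2, 8, 4}
  Reached 9 of 9 vertices

Step 3: All 9 vertices reached from vertex 1, so the graph is connected.
Answer: Yes, the graph is connected.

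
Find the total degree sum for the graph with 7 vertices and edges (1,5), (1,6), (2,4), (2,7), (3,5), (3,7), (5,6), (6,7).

Step 1: Count edges incident to each vertex:
  deg(1) = 2 (neighbors: 5, 6)
  deg(2) = 2 (neighbors: 4, 7)
  deg(3) = 2 (neighbors: 5, 7)
  deg(4) = 1 (neighbors: 2)
  deg(5) = 3 (neighbors: 1, 3, 6)
  deg(6) = 3 (neighbors: 1, 5, 7)
  deg(7) = 3 (neighbors: 2, 3, 6)

Step 2: Sum all degrees:
  2 + 2 + 2 + 1 + 3 + 3 + 3 = 16

Verification: sum of degrees = 2 * |E| = 2 * 8 = 16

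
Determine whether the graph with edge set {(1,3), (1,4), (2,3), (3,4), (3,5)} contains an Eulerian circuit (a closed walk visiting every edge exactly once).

Step 1: Find the degree of each vertex:
  deg(1) = 2
  deg(2) = 1
  deg(3) = 4
  deg(4) = 2
  deg(5) = 1

Step 2: Count vertices with odd degree:
  Odd-degree vertices: 2, 5 (2 total)

Step 3: Apply Euler's theorem:
  - Eulerian circuit exists iff graph is connected and all vertices have even degree
  - Eulerian path exists iff graph is connected and has 0 or 2 odd-degree vertices

Graph is connected with exactly 2 odd-degree vertices (2, 5).
Eulerian path exists (starting and ending at the odd-degree vertices), but no Eulerian circuit.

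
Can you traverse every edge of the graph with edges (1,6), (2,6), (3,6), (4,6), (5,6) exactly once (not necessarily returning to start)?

Step 1: Find the degree of each vertex:
  deg(1) = 1
  deg(2) = 1
  deg(3) = 1
  deg(4) = 1
  deg(5) = 1
  deg(6) = 5

Step 2: Count vertices with odd degree:
  Odd-degree vertices: 1, 2, 3, 4, 5, 6 (6 total)

Step 3: Apply Euler's theorem:
  - Eulerian circuit exists iff graph is connected and all vertices have even degree
  - Eulerian path exists iff graph is connected and has 0 or 2 odd-degree vertices

Graph has 6 odd-degree vertices (need 0 or 2).
Neither Eulerian path nor Eulerian circuit exists.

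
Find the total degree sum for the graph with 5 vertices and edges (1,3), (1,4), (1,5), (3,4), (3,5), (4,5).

Step 1: Count edges incident to each vertex:
  deg(1) = 3 (neighbors: 3, 4, 5)
  deg(2) = 0 (neighbors: none)
  deg(3) = 3 (neighbors: 1, 4, 5)
  deg(4) = 3 (neighbors: 1, 3, 5)
  deg(5) = 3 (neighbors: 1, 3, 4)

Step 2: Sum all degrees:
  3 + 0 + 3 + 3 + 3 = 12

Verification: sum of degrees = 2 * |E| = 2 * 6 = 12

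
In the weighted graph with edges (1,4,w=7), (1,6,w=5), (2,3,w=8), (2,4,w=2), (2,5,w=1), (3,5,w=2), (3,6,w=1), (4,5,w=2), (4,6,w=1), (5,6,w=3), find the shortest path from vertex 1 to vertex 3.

Step 1: Build adjacency list with weights:
  1: 4(w=7), 6(w=5)
  2: 3(w=8), 4(w=2), 5(w=1)
  3: 2(w=8), 5(w=2), 6(w=1)
  4: 1(w=7), 2(w=2), 5(w=2), 6(w=1)
  5: 2(w=1), 3(w=2), 4(w=2), 6(w=3)
  6: 1(w=5), 3(w=1), 4(w=1), 5(w=3)

Step 2: Apply Dijkstra's algorithm from vertex 1:
  Visit vertex 1 (distance=0)
    Update dist[4] = 7
    Update dist[6] = 5
  Visit vertex 6 (distance=5)
    Update dist[3] = 6
    Update dist[4] = 6
    Update dist[5] = 8
  Visit vertex 3 (distance=6)
    Update dist[2] = 14

Step 3: Shortest path: 1 -> 6 -> 3
Total weight: 5 + 1 = 6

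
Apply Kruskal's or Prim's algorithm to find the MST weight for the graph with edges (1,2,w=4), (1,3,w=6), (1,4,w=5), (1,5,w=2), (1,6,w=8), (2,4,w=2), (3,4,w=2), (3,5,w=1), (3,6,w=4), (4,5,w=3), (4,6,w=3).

Apply Kruskal's algorithm (sort edges by weight, add if no cycle):

Sorted edges by weight:
  (3,5) w=1
  (1,5) w=2
  (2,4) w=2
  (3,4) w=2
  (4,6) w=3
  (4,5) w=3
  (1,2) w=4
  (3,6) w=4
  (1,4) w=5
  (1,3) w=6
  (1,6) w=8

Add edge (3,5) w=1 -- no cycle. Running total: 1
Add edge (1,5) w=2 -- no cycle. Running total: 3
Add edge (2,4) w=2 -- no cycle. Running total: 5
Add edge (3,4) w=2 -- no cycle. Running total: 7
Add edge (4,6) w=3 -- no cycle. Running total: 10

MST edges: (3,5,w=1), (1,5,w=2), (2,4,w=2), (3,4,w=2), (4,6,w=3)
Total MST weight: 1 + 2 + 2 + 2 + 3 = 10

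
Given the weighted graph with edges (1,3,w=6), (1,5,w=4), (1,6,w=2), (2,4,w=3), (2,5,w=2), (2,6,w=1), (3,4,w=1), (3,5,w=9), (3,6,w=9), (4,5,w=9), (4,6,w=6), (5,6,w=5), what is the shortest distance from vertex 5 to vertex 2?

Step 1: Build adjacency list with weights:
  1: 3(w=6), 5(w=4), 6(w=2)
  2: 4(w=3), 5(w=2), 6(w=1)
  3: 1(w=6), 4(w=1), 5(w=9), 6(w=9)
  4: 2(w=3), 3(w=1), 5(w=9), 6(w=6)
  5: 1(w=4), 2(w=2), 3(w=9), 4(w=9), 6(w=5)
  6: 1(w=2), 2(w=1), 3(w=9), 4(w=6), 5(w=5)

Step 2: Apply Dijkstra's algorithm from vertex 5:
  Visit vertex 5 (distance=0)
    Update dist[1] = 4
    Update dist[2] = 2
    Update dist[3] = 9
    Update dist[4] = 9
    Update dist[6] = 5
  Visit vertex 2 (distance=2)
    Update dist[4] = 5
    Update dist[6] = 3

Step 3: Shortest path: 5 -> 2
Total weight: 2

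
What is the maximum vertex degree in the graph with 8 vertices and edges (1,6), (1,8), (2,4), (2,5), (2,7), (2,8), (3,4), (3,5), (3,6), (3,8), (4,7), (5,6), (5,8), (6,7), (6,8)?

Step 1: Count edges incident to each vertex:
  deg(1) = 2 (neighbors: 6, 8)
  deg(2) = 4 (neighbors: 4, 5, 7, 8)
  deg(3) = 4 (neighbors: 4, 5, 6, 8)
  deg(4) = 3 (neighbors: 2, 3, 7)
  deg(5) = 4 (neighbors: 2, 3, 6, 8)
  deg(6) = 5 (neighbors: 1, 3, 5, 7, 8)
  deg(7) = 3 (neighbors: 2, 4, 6)
  deg(8) = 5 (neighbors: 1, 2, 3, 5, 6)

Step 2: Find maximum:
  max(2, 4, 4, 3, 4, 5, 3, 5) = 5 (vertex 6)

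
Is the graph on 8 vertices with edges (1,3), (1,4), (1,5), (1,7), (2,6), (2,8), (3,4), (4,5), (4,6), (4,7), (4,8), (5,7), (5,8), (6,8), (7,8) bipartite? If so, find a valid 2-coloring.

Step 1: Attempt 2-coloring using BFS:
  Start at vertex 1, assign color 0
  Color vertex 3 with color 1 (neighbor of 1)
  Color vertex 4 with color 1 (neighbor of 1)
  Color vertex 5 with color 1 (neighbor of 1)
  Color vertex 7 with color 1 (neighbor of 1)

Step 2: Conflict found! Vertices 3 and 4 are adjacent but have the same color.
This means the graph contains an odd cycle.

The graph is NOT bipartite.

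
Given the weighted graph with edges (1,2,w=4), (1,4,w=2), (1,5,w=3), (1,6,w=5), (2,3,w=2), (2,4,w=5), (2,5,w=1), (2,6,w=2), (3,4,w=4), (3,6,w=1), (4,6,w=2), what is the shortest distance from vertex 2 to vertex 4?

Step 1: Build adjacency list with weights:
  1: 2(w=4), 4(w=2), 5(w=3), 6(w=5)
  2: 1(w=4), 3(w=2), 4(w=5), 5(w=1), 6(w=2)
  3: 2(w=2), 4(w=4), 6(w=1)
  4: 1(w=2), 2(w=5), 3(w=4), 6(w=2)
  5: 1(w=3), 2(w=1)
  6: 1(w=5), 2(w=2), 3(w=1), 4(w=2)

Step 2: Apply Dijkstra's algorithm from vertex 2:
  Visit vertex 2 (distance=0)
    Update dist[1] = 4
    Update dist[3] = 2
    Update dist[4] = 5
    Update dist[5] = 1
    Update dist[6] = 2
  Visit vertex 5 (distance=1)
  Visit vertex 3 (distance=2)
  Visit vertex 6 (distance=2)
    Update dist[4] = 4
  Visit vertex 1 (distance=4)
  Visit vertex 4 (distance=4)

Step 3: Shortest path: 2 -> 6 -> 4
Total weight: 2 + 2 = 4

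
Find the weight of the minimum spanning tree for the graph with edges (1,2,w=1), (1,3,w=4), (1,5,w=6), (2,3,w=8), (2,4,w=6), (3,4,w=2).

Apply Kruskal's algorithm (sort edges by weight, add if no cycle):

Sorted edges by weight:
  (1,2) w=1
  (3,4) w=2
  (1,3) w=4
  (1,5) w=6
  (2,4) w=6
  (2,3) w=8

Add edge (1,2) w=1 -- no cycle. Running total: 1
Add edge (3,4) w=2 -- no cycle. Running total: 3
Add edge (1,3) w=4 -- no cycle. Running total: 7
Add edge (1,5) w=6 -- no cycle. Running total: 13

MST edges: (1,2,w=1), (3,4,w=2), (1,3,w=4), (1,5,w=6)
Total MST weight: 1 + 2 + 4 + 6 = 13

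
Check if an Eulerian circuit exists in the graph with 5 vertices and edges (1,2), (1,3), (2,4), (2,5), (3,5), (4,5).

Step 1: Find the degree of each vertex:
  deg(1) = 2
  deg(2) = 3
  deg(3) = 2
  deg(4) = 2
  deg(5) = 3

Step 2: Count vertices with odd degree:
  Odd-degree vertices: 2, 5 (2 total)

Step 3: Apply Euler's theorem:
  - Eulerian circuit exists iff graph is connected and all vertices have even degree
  - Eulerian path exists iff graph is connected and has 0 or 2 odd-degree vertices

Graph is connected with exactly 2 odd-degree vertices (2, 5).
Eulerian path exists (starting and ending at the odd-degree vertices), but no Eulerian circuit.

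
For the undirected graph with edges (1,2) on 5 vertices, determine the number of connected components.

Step 1: Build adjacency list from edges:
  1: 2
  2: 1
  3: (none)
  4: (none)
  5: (none)

Step 2: Run BFS/DFS from vertex 1:
  Visited: {1, 2}
  Reached 2 of 5 vertices

Step 3: Only 2 of 5 vertices reached. Graph is disconnected.
Connected components: {1, 2}, {3}, {4}, {5}
Number of connected components: 4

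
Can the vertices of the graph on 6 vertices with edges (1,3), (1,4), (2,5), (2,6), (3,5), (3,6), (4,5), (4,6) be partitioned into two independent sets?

Step 1: Attempt 2-coloring using BFS:
  Start at vertex 1, assign color 0
  Color vertex 3 with color 1 (neighbor of 1)
  Color vertex 4 with color 1 (neighbor of 1)
  Color vertex 5 with color 0 (neighbor of 3)
  Color vertex 6 with color 0 (neighbor of 3)
  Color vertex 2 with color 1 (neighbor of 5)

Step 2: 2-coloring succeeded. No conflicts found.
  Set A (color 0): {1, 5, 6}
  Set B (color 1): {2, 3, 4}

The graph is bipartite with partition {1, 5, 6}, {2, 3, 4}.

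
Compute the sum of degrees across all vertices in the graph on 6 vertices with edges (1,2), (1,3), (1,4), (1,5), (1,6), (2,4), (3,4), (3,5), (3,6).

Step 1: Count edges incident to each vertex:
  deg(1) = 5 (neighbors: 2, 3, 4, 5, 6)
  deg(2) = 2 (neighbors: 1, 4)
  deg(3) = 4 (neighbors: 1, 4, 5, 6)
  deg(4) = 3 (neighbors: 1, 2, 3)
  deg(5) = 2 (neighbors: 1, 3)
  deg(6) = 2 (neighbors: 1, 3)

Step 2: Sum all degrees:
  5 + 2 + 4 + 3 + 2 + 2 = 18

Verification: sum of degrees = 2 * |E| = 2 * 9 = 18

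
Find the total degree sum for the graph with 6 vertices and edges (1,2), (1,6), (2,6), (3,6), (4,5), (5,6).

Step 1: Count edges incident to each vertex:
  deg(1) = 2 (neighbors: 2, 6)
  deg(2) = 2 (neighbors: 1, 6)
  deg(3) = 1 (neighbors: 6)
  deg(4) = 1 (neighbors: 5)
  deg(5) = 2 (neighbors: 4, 6)
  deg(6) = 4 (neighbors: 1, 2, 3, 5)

Step 2: Sum all degrees:
  2 + 2 + 1 + 1 + 2 + 4 = 12

Verification: sum of degrees = 2 * |E| = 2 * 6 = 12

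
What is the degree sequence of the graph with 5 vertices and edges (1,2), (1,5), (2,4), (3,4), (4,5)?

Step 1: Count edges incident to each vertex:
  deg(1) = 2 (neighbors: 2, 5)
  deg(2) = 2 (neighbors: 1, 4)
  deg(3) = 1 (neighbors: 4)
  deg(4) = 3 (neighbors: 2, 3, 5)
  deg(5) = 2 (neighbors: 1, 4)

Step 2: Sort degrees in non-increasing order:
  Degrees: [2, 2, 1, 3, 2] -> sorted: [3, 2, 2, 2, 1]

Degree sequence: [3, 2, 2, 2, 1]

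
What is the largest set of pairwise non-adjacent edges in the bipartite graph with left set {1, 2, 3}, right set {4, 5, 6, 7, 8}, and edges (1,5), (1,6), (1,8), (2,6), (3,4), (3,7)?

Step 1: List the neighbors of each left vertex:
  1: 5, 6, 8
  2: 6
  3: 4, 7

Step 2: Greedily match left vertices, then look for augmenting paths:
  Match 1 -- 5
  Match 2 -- 6
  Match 3 -- 4
  No augmenting path remains.

Step 3: Verify this is maximum:
  Matching size 3 = min(|L|, |R|) = min(3, 5), which is an upper bound, so this matching is maximum.

Maximum matching: {(1,5), (2,6), (3,4)}
Size: 3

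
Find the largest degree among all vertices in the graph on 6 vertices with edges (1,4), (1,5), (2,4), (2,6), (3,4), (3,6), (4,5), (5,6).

Step 1: Count edges incident to each vertex:
  deg(1) = 2 (neighbors: 4, 5)
  deg(2) = 2 (neighbors: 4, 6)
  deg(3) = 2 (neighbors: 4, 6)
  deg(4) = 4 (neighbors: 1, 2, 3, 5)
  deg(5) = 3 (neighbors: 1, 4, 6)
  deg(6) = 3 (neighbors: 2, 3, 5)

Step 2: Find maximum:
  max(2, 2, 2, 4, 3, 3) = 4 (vertex 4)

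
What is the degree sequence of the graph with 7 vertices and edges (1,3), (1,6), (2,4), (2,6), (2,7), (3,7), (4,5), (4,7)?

Step 1: Count edges incident to each vertex:
  deg(1) = 2 (neighbors: 3, 6)
  deg(2) = 3 (neighbors: 4, 6, 7)
  deg(3) = 2 (neighbors: 1, 7)
  deg(4) = 3 (neighbors: 2, 5, 7)
  deg(5) = 1 (neighbors: 4)
  deg(6) = 2 (neighbors: 1, 2)
  deg(7) = 3 (neighbors: 2, 3, 4)

Step 2: Sort degrees in non-increasing order:
  Degrees: [2, 3, 2, 3, 1, 2, 3] -> sorted: [3, 3, 3, 2, 2, 2, 1]

Degree sequence: [3, 3, 3, 2, 2, 2, 1]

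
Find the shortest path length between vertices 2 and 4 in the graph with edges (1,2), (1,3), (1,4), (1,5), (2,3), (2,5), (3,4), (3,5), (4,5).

Step 1: Build adjacency list:
  1: 2, 3, 4, 5
  2: 1, 3, 5
  3: 1, 2, 4, 5
  4: 1, 3, 5
  5: 1, 2, 3, 4

Step 2: BFS from vertex 2 to find shortest path to 4:
  vertex 1 reached at distance 1
  vertex 3 reached at distance 1
  vertex 5 reached at distance 1
  vertex 4 reached at distance 2

Step 3: Shortest path: 2 -> 1 -> 4
Path length: 2 edges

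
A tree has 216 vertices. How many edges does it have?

A tree on n vertices always has exactly n - 1 edges.
For n = 216: edges = 216 - 1 = 215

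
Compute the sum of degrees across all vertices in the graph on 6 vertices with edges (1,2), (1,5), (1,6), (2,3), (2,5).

Step 1: Count edges incident to each vertex:
  deg(1) = 3 (neighbors: 2, 5, 6)
  deg(2) = 3 (neighbors: 1, 3, 5)
  deg(3) = 1 (neighbors: 2)
  deg(4) = 0 (neighbors: none)
  deg(5) = 2 (neighbors: 1, 2)
  deg(6) = 1 (neighbors: 1)

Step 2: Sum all degrees:
  3 + 3 + 1 + 0 + 2 + 1 = 10

Verification: sum of degrees = 2 * |E| = 2 * 5 = 10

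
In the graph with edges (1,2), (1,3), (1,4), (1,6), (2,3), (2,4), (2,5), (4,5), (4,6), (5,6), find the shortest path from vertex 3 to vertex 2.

Step 1: Build adjacency list:
  1: 2, 3, 4, 6
  2: 1, 3, 4, 5
  3: 1, 2
  4: 1, 2, 5, 6
  5: 2, 4, 6
  6: 1, 4, 5

Step 2: BFS from vertex 3 to find shortest path to 2:
  vertex 1 reached at distance 1
  vertex 2 reached at distance 1

Step 3: Shortest path: 3 -> 2
Path length: 1 edge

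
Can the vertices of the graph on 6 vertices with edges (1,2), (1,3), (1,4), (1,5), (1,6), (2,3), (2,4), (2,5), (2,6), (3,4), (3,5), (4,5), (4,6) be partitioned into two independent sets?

Step 1: Attempt 2-coloring using BFS:
  Start at vertex 1, assign color 0
  Color vertex 2 with color 1 (neighbor of 1)
  Color vertex 3 with color 1 (neighbor of 1)
  Color vertex 4 with color 1 (neighbor of 1)
  Color vertex 5 with color 1 (neighbor of 1)
  Color vertex 6 with color 1 (neighbor of 1)

Step 2: Conflict found! Vertices 2 and 3 are adjacent but have the same color.
This means the graph contains an odd cycle.

The graph is NOT bipartite.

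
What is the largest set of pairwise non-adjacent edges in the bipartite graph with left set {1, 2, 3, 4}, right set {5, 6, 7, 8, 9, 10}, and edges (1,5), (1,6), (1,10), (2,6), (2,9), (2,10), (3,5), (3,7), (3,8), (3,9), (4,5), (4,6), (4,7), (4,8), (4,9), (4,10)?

Step 1: List the neighbors of each left vertex:
  1: 5, 6, 10
  2: 6, 9, 10
  3: 5, 7, 8, 9
  4: 5, 6, 7, 8, 9, 10

Step 2: Greedily match left vertices, then look for augmenting paths:
  Match 1 -- 5
  Match 2 -- 6
  Match 3 -- 7
  Match 4 -- 8
  No augmenting path remains.

Step 3: Verify this is maximum:
  Matching size 4 = min(|L|, |R|) = min(4, 6), which is an upper bound, so this matching is maximum.

Maximum matching: {(1,5), (2,6), (3,7), (4,8)}
Size: 4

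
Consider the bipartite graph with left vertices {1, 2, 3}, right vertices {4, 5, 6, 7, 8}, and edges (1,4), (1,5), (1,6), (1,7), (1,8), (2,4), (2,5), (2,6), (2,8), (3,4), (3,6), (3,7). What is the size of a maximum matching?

Step 1: List the neighbors of each left vertex:
  1: 4, 5, 6, 7, 8
  2: 4, 5, 6, 8
  3: 4, 6, 7

Step 2: Greedily match left vertices, then look for augmenting paths:
  Match 1 -- 4
  Match 2 -- 5
  Match 3 -- 6
  No augmenting path remains.

Step 3: Verify this is maximum:
  Matching size 3 = min(|L|, |R|) = min(3, 5), which is an upper bound, so this matching is maximum.

Maximum matching: {(1,4), (2,5), (3,6)}
Size: 3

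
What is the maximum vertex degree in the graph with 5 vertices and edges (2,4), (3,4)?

Step 1: Count edges incident to each vertex:
  deg(1) = 0 (neighbors: none)
  deg(2) = 1 (neighbors: 4)
  deg(3) = 1 (neighbors: 4)
  deg(4) = 2 (neighbors: 2, 3)
  deg(5) = 0 (neighbors: none)

Step 2: Find maximum:
  max(0, 1, 1, 2, 0) = 2 (vertex 4)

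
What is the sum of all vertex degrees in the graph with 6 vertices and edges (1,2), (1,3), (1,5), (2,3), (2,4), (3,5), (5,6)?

Step 1: Count edges incident to each vertex:
  deg(1) = 3 (neighbors: 2, 3, 5)
  deg(2) = 3 (neighbors: 1, 3, 4)
  deg(3) = 3 (neighbors: 1, 2, 5)
  deg(4) = 1 (neighbors: 2)
  deg(5) = 3 (neighbors: 1, 3, 6)
  deg(6) = 1 (neighbors: 5)

Step 2: Sum all degrees:
  3 + 3 + 3 + 1 + 3 + 1 = 14

Verification: sum of degrees = 2 * |E| = 2 * 7 = 14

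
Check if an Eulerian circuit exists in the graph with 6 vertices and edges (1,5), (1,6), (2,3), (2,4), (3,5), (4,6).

Step 1: Find the degree of each vertex:
  deg(1) = 2
  deg(2) = 2
  deg(3) = 2
  deg(4) = 2
  deg(5) = 2
  deg(6) = 2

Step 2: Count vertices with odd degree:
  All vertices have even degree (0 odd-degree vertices)

Step 3: Apply Euler's theorem:
  - Eulerian circuit exists iff graph is connected and all vertices have even degree
  - Eulerian path exists iff graph is connected and has 0 or 2 odd-degree vertices

Graph is connected with 0 odd-degree vertices.
Both Eulerian circuit and Eulerian path exist.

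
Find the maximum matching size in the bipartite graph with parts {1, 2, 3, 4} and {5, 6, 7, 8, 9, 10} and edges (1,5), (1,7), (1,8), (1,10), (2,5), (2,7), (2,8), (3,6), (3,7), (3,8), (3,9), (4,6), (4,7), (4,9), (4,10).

Step 1: List the neighbors of each left vertex:
  1: 5, 7, 8, 10
  2: 5, 7, 8
  3: 6, 7, 8, 9
  4: 6, 7, 9, 10

Step 2: Greedily match left vertices, then look for augmenting paths:
  Match 1 -- 5
  Match 2 -- 7
  Match 3 -- 6
  Match 4 -- 9
  No augmenting path remains.

Step 3: Verify this is maximum:
  Matching size 4 = min(|L|, |R|) = min(4, 6), which is an upper bound, so this matching is maximum.

Maximum matching: {(1,5), (2,7), (3,6), (4,9)}
Size: 4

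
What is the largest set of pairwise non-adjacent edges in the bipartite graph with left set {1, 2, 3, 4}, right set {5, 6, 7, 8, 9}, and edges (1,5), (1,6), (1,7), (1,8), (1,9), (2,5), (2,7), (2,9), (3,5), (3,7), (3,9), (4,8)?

Step 1: List the neighbors of each left vertex:
  1: 5, 6, 7, 8, 9
  2: 5, 7, 9
  3: 5, 7, 9
  4: 8

Step 2: Greedily match left vertices, then look for augmenting paths:
  Match 1 -- 5
  Match 2 -- 7
  Match 3 -- 9
  Match 4 -- 8
  No augmenting path remains.

Step 3: Verify this is maximum:
  Matching size 4 = min(|L|, |R|) = min(4, 5), which is an upper bound, so this matching is maximum.

Maximum matching: {(1,5), (2,7), (3,9), (4,8)}
Size: 4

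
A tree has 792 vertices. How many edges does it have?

A tree on n vertices always has exactly n - 1 edges.
For n = 792: edges = 792 - 1 = 791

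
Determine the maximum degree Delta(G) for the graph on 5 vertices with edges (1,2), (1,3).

Step 1: Count edges incident to each vertex:
  deg(1) = 2 (neighbors: 2, 3)
  deg(2) = 1 (neighbors: 1)
  deg(3) = 1 (neighbors: 1)
  deg(4) = 0 (neighbors: none)
  deg(5) = 0 (neighbors: none)

Step 2: Find maximum:
  max(2, 1, 1, 0, 0) = 2 (vertex 1)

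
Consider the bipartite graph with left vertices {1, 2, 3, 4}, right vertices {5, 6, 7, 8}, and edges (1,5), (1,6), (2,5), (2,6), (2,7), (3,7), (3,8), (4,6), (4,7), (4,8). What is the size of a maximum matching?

Step 1: List the neighbors of each left vertex:
  1: 5, 6
  2: 5, 6, 7
  3: 7, 8
  4: 6, 7, 8

Step 2: Greedily match left vertices, then look for augmenting paths:
  Match 1 -- 5
  Match 2 -- 6
  Match 3 -- 7
  Match 4 -- 8
  No augmenting path remains.

Step 3: Verify this is maximum:
  Matching size 4 = min(|L|, |R|) = min(4, 4), which is an upper bound, so this matching is maximum.

Maximum matching: {(1,5), (2,6), (3,7), (4,8)}
Size: 4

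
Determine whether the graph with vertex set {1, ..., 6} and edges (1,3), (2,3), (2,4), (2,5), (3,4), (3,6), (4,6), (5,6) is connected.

Step 1: Build adjacency list from edges:
  1: 3
  2: 3, 4, 5
  3: 1, 2, 4, 6
  4: 2, 3, 6
  5: 2, 6
  6: 3, 4, 5

Step 2: Run BFS/DFS from vertex 1:
  Visited: {1, 3, 2, 4, 6, 5}
  Reached 6 of 6 vertices

Step 3: All 6 vertices reached from vertex 1, so the graph is connected.
Answer: Yes, the graph is connected.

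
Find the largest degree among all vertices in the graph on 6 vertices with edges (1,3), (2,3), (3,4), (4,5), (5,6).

Step 1: Count edges incident to each vertex:
  deg(1) = 1 (neighbors: 3)
  deg(2) = 1 (neighbors: 3)
  deg(3) = 3 (neighbors: 1, 2, 4)
  deg(4) = 2 (neighbors: 3, 5)
  deg(5) = 2 (neighbors: 4, 6)
  deg(6) = 1 (neighbors: 5)

Step 2: Find maximum:
  max(1, 1, 3, 2, 2, 1) = 3 (vertex 3)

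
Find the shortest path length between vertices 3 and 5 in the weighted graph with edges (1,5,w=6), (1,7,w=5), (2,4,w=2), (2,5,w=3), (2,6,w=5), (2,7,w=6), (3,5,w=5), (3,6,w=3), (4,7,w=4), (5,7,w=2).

Step 1: Build adjacency list with weights:
  1: 5(w=6), 7(w=5)
  2: 4(w=2), 5(w=3), 6(w=5), 7(w=6)
  3: 5(w=5), 6(w=3)
  4: 2(w=2), 7(w=4)
  5: 1(w=6), 2(w=3), 3(w=5), 7(w=2)
  6: 2(w=5), 3(w=3)
  7: 1(w=5), 2(w=6), 4(w=4), 5(w=2)

Step 2: Apply Dijkstra's algorithm from vertex 3:
  Visit vertex 3 (distance=0)
    Update dist[5] = 5
    Update dist[6] = 3
  Visit vertex 6 (distance=3)
    Update dist[2] = 8
  Visit vertex 5 (distance=5)
    Update dist[1] = 11
    Update dist[7] = 7

Step 3: Shortest path: 3 -> 5
Total weight: 5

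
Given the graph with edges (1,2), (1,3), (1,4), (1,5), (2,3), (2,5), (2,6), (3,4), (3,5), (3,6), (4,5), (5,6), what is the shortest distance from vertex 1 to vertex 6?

Step 1: Build adjacency list:
  1: 2, 3, 4, 5
  2: 1, 3, 5, 6
  3: 1, 2, 4, 5, 6
  4: 1, 3, 5
  5: 1, 2, 3, 4, 6
  6: 2, 3, 5

Step 2: BFS from vertex 1 to find shortest path to 6:
  vertex 2 reached at distance 1
  vertex 3 reached at distance 1
  vertex 4 reached at distance 1
  vertex 5 reached at distance 1
  vertex 6 reached at distance 2

Step 3: Shortest path: 1 -> 3 -> 6
Path length: 2 edges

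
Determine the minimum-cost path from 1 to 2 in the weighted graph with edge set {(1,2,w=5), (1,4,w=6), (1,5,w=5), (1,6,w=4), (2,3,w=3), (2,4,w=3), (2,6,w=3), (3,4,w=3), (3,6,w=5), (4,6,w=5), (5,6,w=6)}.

Step 1: Build adjacency list with weights:
  1: 2(w=5), 4(w=6), 5(w=5), 6(w=4)
  2: 1(w=5), 3(w=3), 4(w=3), 6(w=3)
  3: 2(w=3), 4(w=3), 6(w=5)
  4: 1(w=6), 2(w=3), 3(w=3), 6(w=5)
  5: 1(w=5), 6(w=6)
  6: 1(w=4), 2(w=3), 3(w=5), 4(w=5), 5(w=6)

Step 2: Apply Dijkstra's algorithm from vertex 1:
  Visit vertex 1 (distance=0)
    Update dist[2] = 5
    Update dist[4] = 6
    Update dist[5] = 5
    Update dist[6] = 4
  Visit vertex 6 (distance=4)
    Update dist[3] = 9
  Visit vertex 2 (distance=5)
    Update dist[3] = 8

Step 3: Shortest path: 1 -> 2
Total weight: 5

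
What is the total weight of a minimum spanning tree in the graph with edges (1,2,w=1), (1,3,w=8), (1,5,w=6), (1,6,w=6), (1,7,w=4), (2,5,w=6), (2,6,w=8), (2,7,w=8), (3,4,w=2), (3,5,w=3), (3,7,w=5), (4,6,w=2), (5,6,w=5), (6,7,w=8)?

Apply Kruskal's algorithm (sort edges by weight, add if no cycle):

Sorted edges by weight:
  (1,2) w=1
  (3,4) w=2
  (4,6) w=2
  (3,5) w=3
  (1,7) w=4
  (3,7) w=5
  (5,6) w=5
  (1,5) w=6
  (1,6) w=6
  (2,5) w=6
  (1,3) w=8
  (2,6) w=8
  (2,7) w=8
  (6,7) w=8

Add edge (1,2) w=1 -- no cycle. Running total: 1
Add edge (3,4) w=2 -- no cycle. Running total: 3
Add edge (4,6) w=2 -- no cycle. Running total: 5
Add edge (3,5) w=3 -- no cycle. Running total: 8
Add edge (1,7) w=4 -- no cycle. Running total: 12
Add edge (3,7) w=5 -- no cycle. Running total: 17

MST edges: (1,2,w=1), (3,4,w=2), (4,6,w=2), (3,5,w=3), (1,7,w=4), (3,7,w=5)
Total MST weight: 1 + 2 + 2 + 3 + 4 + 5 = 17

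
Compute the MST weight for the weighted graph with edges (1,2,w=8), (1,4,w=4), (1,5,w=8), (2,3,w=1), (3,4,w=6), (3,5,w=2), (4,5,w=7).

Apply Kruskal's algorithm (sort edges by weight, add if no cycle):

Sorted edges by weight:
  (2,3) w=1
  (3,5) w=2
  (1,4) w=4
  (3,4) w=6
  (4,5) w=7
  (1,2) w=8
  (1,5) w=8

Add edge (2,3) w=1 -- no cycle. Running total: 1
Add edge (3,5) w=2 -- no cycle. Running total: 3
Add edge (1,4) w=4 -- no cycle. Running total: 7
Add edge (3,4) w=6 -- no cycle. Running total: 13

MST edges: (2,3,w=1), (3,5,w=2), (1,4,w=4), (3,4,w=6)
Total MST weight: 1 + 2 + 4 + 6 = 13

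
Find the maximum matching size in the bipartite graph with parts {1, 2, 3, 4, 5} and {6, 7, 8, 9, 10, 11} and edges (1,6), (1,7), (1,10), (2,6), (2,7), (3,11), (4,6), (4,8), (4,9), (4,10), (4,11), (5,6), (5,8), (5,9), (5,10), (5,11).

Step 1: List the neighbors of each left vertex:
  1: 6, 7, 10
  2: 6, 7
  3: 11
  4: 6, 8, 9, 10, 11
  5: 6, 8, 9, 10, 11

Step 2: Greedily match left vertices, then look for augmenting paths:
  Match 1 -- 6
  Match 2 -- 7
  Match 3 -- 11
  Match 4 -- 8
  Match 5 -- 9
  No augmenting path remains.

Step 3: Verify this is maximum:
  Matching size 5 = min(|L|, |R|) = min(5, 6), which is an upper bound, so this matching is maximum.

Maximum matching: {(1,6), (2,7), (3,11), (4,8), (5,9)}
Size: 5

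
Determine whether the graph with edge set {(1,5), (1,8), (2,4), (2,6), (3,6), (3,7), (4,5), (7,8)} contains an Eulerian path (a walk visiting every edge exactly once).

Step 1: Find the degree of each vertex:
  deg(1) = 2
  deg(2) = 2
  deg(3) = 2
  deg(4) = 2
  deg(5) = 2
  deg(6) = 2
  deg(7) = 2
  deg(8) = 2

Step 2: Count vertices with odd degree:
  All vertices have even degree (0 odd-degree vertices)

Step 3: Apply Euler's theorem:
  - Eulerian circuit exists iff graph is connected and all vertices have even degree
  - Eulerian path exists iff graph is connected and has 0 or 2 odd-degree vertices

Graph is connected with 0 odd-degree vertices.
Both Eulerian circuit and Eulerian path exist.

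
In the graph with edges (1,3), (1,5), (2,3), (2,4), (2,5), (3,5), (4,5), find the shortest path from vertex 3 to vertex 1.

Step 1: Build adjacency list:
  1: 3, 5
  2: 3, 4, 5
  3: 1, 2, 5
  4: 2, 5
  5: 1, 2, 3, 4

Step 2: BFS from vertex 3 to find shortest path to 1:
  vertex 1 reached at distance 1

Step 3: Shortest path: 3 -> 1
Path length: 1 edge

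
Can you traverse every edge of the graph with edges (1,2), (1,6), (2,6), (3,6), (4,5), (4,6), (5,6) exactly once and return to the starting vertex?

Step 1: Find the degree of each vertex:
  deg(1) = 2
  deg(2) = 2
  deg(3) = 1
  deg(4) = 2
  deg(5) = 2
  deg(6) = 5

Step 2: Count vertices with odd degree:
  Odd-degree vertices: 3, 6 (2 total)

Step 3: Apply Euler's theorem:
  - Eulerian circuit exists iff graph is connected and all vertices have even degree
  - Eulerian path exists iff graph is connected and has 0 or 2 odd-degree vertices

Graph is connected with exactly 2 odd-degree vertices (3, 6).
Eulerian path exists (starting and ending at the odd-degree vertices), but no Eulerian circuit.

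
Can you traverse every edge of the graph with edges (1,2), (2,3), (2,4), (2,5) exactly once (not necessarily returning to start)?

Step 1: Find the degree of each vertex:
  deg(1) = 1
  deg(2) = 4
  deg(3) = 1
  deg(4) = 1
  deg(5) = 1

Step 2: Count vertices with odd degree:
  Odd-degree vertices: 1, 3, 4, 5 (4 total)

Step 3: Apply Euler's theorem:
  - Eulerian circuit exists iff graph is connected and all vertices have even degree
  - Eulerian path exists iff graph is connected and has 0 or 2 odd-degree vertices

Graph has 4 odd-degree vertices (need 0 or 2).
Neither Eulerian path nor Eulerian circuit exists.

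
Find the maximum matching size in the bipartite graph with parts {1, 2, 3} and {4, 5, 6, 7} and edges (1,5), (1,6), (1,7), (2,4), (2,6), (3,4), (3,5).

Step 1: List the neighbors of each left vertex:
  1: 5, 6, 7
  2: 4, 6
  3: 4, 5

Step 2: Greedily match left vertices, then look for augmenting paths:
  Match 1 -- 5
  Match 2 -- 6
  Match 3 -- 4
  No augmenting path remains.

Step 3: Verify this is maximum:
  Matching size 3 = min(|L|, |R|) = min(3, 4), which is an upper bound, so this matching is maximum.

Maximum matching: {(1,5), (2,6), (3,4)}
Size: 3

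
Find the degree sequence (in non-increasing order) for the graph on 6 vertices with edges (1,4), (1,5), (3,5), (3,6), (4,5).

Step 1: Count edges incident to each vertex:
  deg(1) = 2 (neighbors: 4, 5)
  deg(2) = 0 (neighbors: none)
  deg(3) = 2 (neighbors: 5, 6)
  deg(4) = 2 (neighbors: 1, 5)
  deg(5) = 3 (neighbors: 1, 3, 4)
  deg(6) = 1 (neighbors: 3)

Step 2: Sort degrees in non-increasing order:
  Degrees: [2, 0, 2, 2, 3, 1] -> sorted: [3, 2, 2, 2, 1, 0]

Degree sequence: [3, 2, 2, 2, 1, 0]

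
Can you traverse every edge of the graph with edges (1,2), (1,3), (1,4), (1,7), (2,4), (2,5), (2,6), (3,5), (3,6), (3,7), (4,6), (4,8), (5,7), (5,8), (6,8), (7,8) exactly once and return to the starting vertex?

Step 1: Find the degree of each vertex:
  deg(1) = 4
  deg(2) = 4
  deg(3) = 4
  deg(4) = 4
  deg(5) = 4
  deg(6) = 4
  deg(7) = 4
  deg(8) = 4

Step 2: Count vertices with odd degree:
  All vertices have even degree (0 odd-degree vertices)

Step 3: Apply Euler's theorem:
  - Eulerian circuit exists iff graph is connected and all vertices have even degree
  - Eulerian path exists iff graph is connected and has 0 or 2 odd-degree vertices

Graph is connected with 0 odd-degree vertices.
Both Eulerian circuit and Eulerian path exist.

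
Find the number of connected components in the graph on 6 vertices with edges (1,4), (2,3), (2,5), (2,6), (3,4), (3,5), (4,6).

Step 1: Build adjacency list from edges:
  1: 4
  2: 3, 5, 6
  3: 2, 4, 5
  4: 1, 3, 6
  5: 2, 3
  6: 2, 4

Step 2: Run BFS/DFS from vertex 1:
  Visited: {1, 4, 3, 6, 2, 5}
  Reached 6 of 6 vertices

Step 3: All 6 vertices reached from vertex 1, so the graph is connected.
Number of connected components: 1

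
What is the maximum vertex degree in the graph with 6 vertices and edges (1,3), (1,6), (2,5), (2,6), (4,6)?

Step 1: Count edges incident to each vertex:
  deg(1) = 2 (neighbors: 3, 6)
  deg(2) = 2 (neighbors: 5, 6)
  deg(3) = 1 (neighbors: 1)
  deg(4) = 1 (neighbors: 6)
  deg(5) = 1 (neighbors: 2)
  deg(6) = 3 (neighbors: 1, 2, 4)

Step 2: Find maximum:
  max(2, 2, 1, 1, 1, 3) = 3 (vertex 6)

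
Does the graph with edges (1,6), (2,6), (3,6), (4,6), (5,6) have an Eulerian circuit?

Step 1: Find the degree of each vertex:
  deg(1) = 1
  deg(2) = 1
  deg(3) = 1
  deg(4) = 1
  deg(5) = 1
  deg(6) = 5

Step 2: Count vertices with odd degree:
  Odd-degree vertices: 1, 2, 3, 4, 5, 6 (6 total)

Step 3: Apply Euler's theorem:
  - Eulerian circuit exists iff graph is connected and all vertices have even degree
  - Eulerian path exists iff graph is connected and has 0 or 2 odd-degree vertices

Graph has 6 odd-degree vertices (need 0 or 2).
Neither Eulerian path nor Eulerian circuit exists.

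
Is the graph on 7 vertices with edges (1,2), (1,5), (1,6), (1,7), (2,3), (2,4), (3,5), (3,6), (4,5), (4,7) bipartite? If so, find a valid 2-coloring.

Step 1: Attempt 2-coloring using BFS:
  Start at vertex 1, assign color 0
  Color vertex 2 with color 1 (neighbor of 1)
  Color vertex 5 with color 1 (neighbor of 1)
  Color vertex 6 with color 1 (neighbor of 1)
  Color vertex 7 with color 1 (neighbor of 1)
  Color vertex 3 with color 0 (neighbor of 2)
  Color vertex 4 with color 0 (neighbor of 2)

Step 2: 2-coloring succeeded. No conflicts found.
  Set A (color 0): {1, 3, 4}
  Set B (color 1): {2, 5, 6, 7}

The graph is bipartite with partition {1, 3, 4}, {2, 5, 6, 7}.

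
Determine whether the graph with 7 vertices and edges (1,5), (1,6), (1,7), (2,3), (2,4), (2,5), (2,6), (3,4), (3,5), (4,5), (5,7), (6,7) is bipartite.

Step 1: Attempt 2-coloring using BFS:
  Start at vertex 1, assign color 0
  Color vertex 5 with color 1 (neighbor of 1)
  Color vertex 6 with color 1 (neighbor of 1)
  Color vertex 7 with color 1 (neighbor of 1)
  Color vertex 2 with color 0 (neighbor of 5)
  Color vertex 3 with color 0 (neighbor of 5)
  Color vertex 4 with color 0 (neighbor of 5)

Step 2: Conflict found! Vertices 5 and 7 are adjacent but have the same color.
This means the graph contains an odd cycle.

The graph is NOT bipartite.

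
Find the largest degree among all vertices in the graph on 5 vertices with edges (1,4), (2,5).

Step 1: Count edges incident to each vertex:
  deg(1) = 1 (neighbors: 4)
  deg(2) = 1 (neighbors: 5)
  deg(3) = 0 (neighbors: none)
  deg(4) = 1 (neighbors: 1)
  deg(5) = 1 (neighbors: 2)

Step 2: Find maximum:
  max(1, 1, 0, 1, 1) = 1 (vertex 1)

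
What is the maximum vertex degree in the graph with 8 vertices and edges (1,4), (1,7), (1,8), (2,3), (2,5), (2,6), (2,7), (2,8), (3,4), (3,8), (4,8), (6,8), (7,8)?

Step 1: Count edges incident to each vertex:
  deg(1) = 3 (neighbors: 4, 7, 8)
  deg(2) = 5 (neighbors: 3, 5, 6, 7, 8)
  deg(3) = 3 (neighbors: 2, 4, 8)
  deg(4) = 3 (neighbors: 1, 3, 8)
  deg(5) = 1 (neighbors: 2)
  deg(6) = 2 (neighbors: 2, 8)
  deg(7) = 3 (neighbors: 1, 2, 8)
  deg(8) = 6 (neighbors: 1, 2, 3, 4, 6, 7)

Step 2: Find maximum:
  max(3, 5, 3, 3, 1, 2, 3, 6) = 6 (vertex 8)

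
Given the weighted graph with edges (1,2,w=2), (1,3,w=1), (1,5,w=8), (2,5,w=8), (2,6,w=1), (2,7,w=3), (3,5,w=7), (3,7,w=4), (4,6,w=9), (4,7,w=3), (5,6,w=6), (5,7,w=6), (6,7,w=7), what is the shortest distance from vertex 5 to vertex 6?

Step 1: Build adjacency list with weights:
  1: 2(w=2), 3(w=1), 5(w=8)
  2: 1(w=2), 5(w=8), 6(w=1), 7(w=3)
  3: 1(w=1), 5(w=7), 7(w=4)
  4: 6(w=9), 7(w=3)
  5: 1(w=8), 2(w=8), 3(w=7), 6(w=6), 7(w=6)
  6: 2(w=1), 4(w=9), 5(w=6), 7(w=7)
  7: 2(w=3), 3(w=4), 4(w=3), 5(w=6), 6(w=7)

Step 2: Apply Dijkstra's algorithm from vertex 5:
  Visit vertex 5 (distance=0)
    Update dist[1] = 8
    Update dist[2] = 8
    Update dist[3] = 7
    Update dist[6] = 6
    Update dist[7] = 6
  Visit vertex 6 (distance=6)
    Update dist[2] = 7
    Update dist[4] = 15

Step 3: Shortest path: 5 -> 6
Total weight: 6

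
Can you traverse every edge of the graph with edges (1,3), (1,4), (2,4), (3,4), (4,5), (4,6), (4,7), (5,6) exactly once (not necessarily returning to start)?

Step 1: Find the degree of each vertex:
  deg(1) = 2
  deg(2) = 1
  deg(3) = 2
  deg(4) = 6
  deg(5) = 2
  deg(6) = 2
  deg(7) = 1

Step 2: Count vertices with odd degree:
  Odd-degree vertices: 2, 7 (2 total)

Step 3: Apply Euler's theorem:
  - Eulerian circuit exists iff graph is connected and all vertices have even degree
  - Eulerian path exists iff graph is connected and has 0 or 2 odd-degree vertices

Graph is connected with exactly 2 odd-degree vertices (2, 7).
Eulerian path exists (starting and ending at the odd-degree vertices), but no Eulerian circuit.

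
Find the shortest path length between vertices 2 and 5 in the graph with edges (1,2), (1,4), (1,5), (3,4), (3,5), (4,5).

Step 1: Build adjacency list:
  1: 2, 4, 5
  2: 1
  3: 4, 5
  4: 1, 3, 5
  5: 1, 3, 4

Step 2: BFS from vertex 2 to find shortest path to 5:
  vertex 1 reached at distance 1
  vertex 4 reached at distance 2
  vertex 5 reached at distance 2

Step 3: Shortest path: 2 -> 1 -> 5
Path length: 2 edges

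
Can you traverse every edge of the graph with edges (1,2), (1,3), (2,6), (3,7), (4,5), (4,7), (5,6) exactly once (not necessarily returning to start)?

Step 1: Find the degree of each vertex:
  deg(1) = 2
  deg(2) = 2
  deg(3) = 2
  deg(4) = 2
  deg(5) = 2
  deg(6) = 2
  deg(7) = 2

Step 2: Count vertices with odd degree:
  All vertices have even degree (0 odd-degree vertices)

Step 3: Apply Euler's theorem:
  - Eulerian circuit exists iff graph is connected and all vertices have even degree
  - Eulerian path exists iff graph is connected and has 0 or 2 odd-degree vertices

Graph is connected with 0 odd-degree vertices.
Both Eulerian circuit and Eulerian path exist.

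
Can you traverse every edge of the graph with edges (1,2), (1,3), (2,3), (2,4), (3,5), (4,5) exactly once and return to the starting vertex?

Step 1: Find the degree of each vertex:
  deg(1) = 2
  deg(2) = 3
  deg(3) = 3
  deg(4) = 2
  deg(5) = 2

Step 2: Count vertices with odd degree:
  Odd-degree vertices: 2, 3 (2 total)

Step 3: Apply Euler's theorem:
  - Eulerian circuit exists iff graph is connected and all vertices have even degree
  - Eulerian path exists iff graph is connected and has 0 or 2 odd-degree vertices

Graph is connected with exactly 2 odd-degree vertices (2, 3).
Eulerian path exists (starting and ending at the odd-degree vertices), but no Eulerian circuit.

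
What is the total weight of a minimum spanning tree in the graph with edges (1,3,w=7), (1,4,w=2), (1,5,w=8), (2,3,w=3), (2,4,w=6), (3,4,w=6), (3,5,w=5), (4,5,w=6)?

Apply Kruskal's algorithm (sort edges by weight, add if no cycle):

Sorted edges by weight:
  (1,4) w=2
  (2,3) w=3
  (3,5) w=5
  (2,4) w=6
  (3,4) w=6
  (4,5) w=6
  (1,3) w=7
  (1,5) w=8

Add edge (1,4) w=2 -- no cycle. Running total: 2
Add edge (2,3) w=3 -- no cycle. Running total: 5
Add edge (3,5) w=5 -- no cycle. Running total: 10
Add edge (2,4) w=6 -- no cycle. Running total: 16

MST edges: (1,4,w=2), (2,3,w=3), (3,5,w=5), (2,4,w=6)
Total MST weight: 2 + 3 + 5 + 6 = 16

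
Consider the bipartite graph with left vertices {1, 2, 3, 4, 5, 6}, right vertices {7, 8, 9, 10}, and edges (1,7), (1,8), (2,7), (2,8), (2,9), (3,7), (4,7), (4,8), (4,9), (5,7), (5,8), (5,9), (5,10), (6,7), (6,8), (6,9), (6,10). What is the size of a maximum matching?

Step 1: List the neighbors of each left vertex:
  1: 7, 8
  2: 7, 8, 9
  3: 7
  4: 7, 8, 9
  5: 7, 8, 9, 10
  6: 7, 8, 9, 10

Step 2: Greedily match left vertices, then look for augmenting paths:
  Match 1 -- 7
  Match 2 -- 8
  Match 4 -- 9
  Match 5 -- 10
  No augmenting path remains.

Step 3: Verify this is maximum:
  Matching size 4 = min(|L|, |R|) = min(6, 4), which is an upper bound, so this matching is maximum.

Maximum matching: {(1,7), (2,8), (4,9), (5,10)}
Size: 4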